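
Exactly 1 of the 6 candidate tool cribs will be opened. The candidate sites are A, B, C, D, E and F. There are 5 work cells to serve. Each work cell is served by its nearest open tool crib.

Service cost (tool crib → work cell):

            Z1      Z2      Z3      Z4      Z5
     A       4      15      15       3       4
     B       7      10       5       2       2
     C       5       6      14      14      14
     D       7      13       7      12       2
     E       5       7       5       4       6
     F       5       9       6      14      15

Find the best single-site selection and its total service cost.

With exactly 1 open, each work cell uses its cheapest among the chosen.
{B}: Z1→B 7, Z2→B 10, Z3→B 5, Z4→B 2, Z5→B 2. Service cost 26.
{E}: service cost 27
{A}: service cost 41
Among all 6 size-1 choices, {B} is lowest.

Choose B only; total service cost 26.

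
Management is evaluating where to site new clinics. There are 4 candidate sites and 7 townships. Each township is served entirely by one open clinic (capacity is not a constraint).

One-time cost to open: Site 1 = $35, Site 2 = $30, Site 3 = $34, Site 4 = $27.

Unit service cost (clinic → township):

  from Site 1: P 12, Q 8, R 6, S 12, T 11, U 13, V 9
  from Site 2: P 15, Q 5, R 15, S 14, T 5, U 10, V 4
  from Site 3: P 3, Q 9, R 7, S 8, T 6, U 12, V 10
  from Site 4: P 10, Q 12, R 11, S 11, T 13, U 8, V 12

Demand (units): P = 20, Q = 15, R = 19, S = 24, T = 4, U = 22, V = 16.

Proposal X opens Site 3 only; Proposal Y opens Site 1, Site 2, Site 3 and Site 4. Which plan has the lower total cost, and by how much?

Proposal X: {Site 3}: P→Site 3 3·20=60, Q→Site 3 9·15=135, R→Site 3 7·19=133, S→Site 3 8·24=192, T→Site 3 6·4=24, U→Site 3 12·22=264, V→Site 3 10·16=160. Service 968; fixed 34; total 1002.
Proposal Y: {Site 1, Site 2, Site 3, Site 4}: P→Site 3 3·20=60, Q→Site 2 5·15=75, R→Site 1 6·19=114, S→Site 3 8·24=192, T→Site 2 5·4=20, U→Site 4 8·22=176, V→Site 2 4·16=64. Service 701; fixed 126; total 827.
Difference: |1002 − 827| = 175.

Proposal Y is cheaper by 175.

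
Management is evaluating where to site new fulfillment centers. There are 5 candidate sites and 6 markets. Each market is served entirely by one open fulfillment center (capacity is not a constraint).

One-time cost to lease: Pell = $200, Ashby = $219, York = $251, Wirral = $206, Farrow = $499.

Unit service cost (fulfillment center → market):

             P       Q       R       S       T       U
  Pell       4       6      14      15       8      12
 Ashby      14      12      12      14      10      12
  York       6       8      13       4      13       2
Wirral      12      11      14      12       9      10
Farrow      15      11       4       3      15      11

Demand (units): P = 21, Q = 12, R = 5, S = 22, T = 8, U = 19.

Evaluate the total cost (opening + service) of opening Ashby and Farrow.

Total cost: 1519

Each market is assigned to its cheapest site among the open ones.
{Ashby, Farrow}: P→Ashby 14·21=294, Q→Farrow 11·12=132, R→Farrow 4·5=20, S→Farrow 3·22=66, T→Ashby 10·8=80, U→Farrow 11·19=209. Service 801; fixed 718; total 1519.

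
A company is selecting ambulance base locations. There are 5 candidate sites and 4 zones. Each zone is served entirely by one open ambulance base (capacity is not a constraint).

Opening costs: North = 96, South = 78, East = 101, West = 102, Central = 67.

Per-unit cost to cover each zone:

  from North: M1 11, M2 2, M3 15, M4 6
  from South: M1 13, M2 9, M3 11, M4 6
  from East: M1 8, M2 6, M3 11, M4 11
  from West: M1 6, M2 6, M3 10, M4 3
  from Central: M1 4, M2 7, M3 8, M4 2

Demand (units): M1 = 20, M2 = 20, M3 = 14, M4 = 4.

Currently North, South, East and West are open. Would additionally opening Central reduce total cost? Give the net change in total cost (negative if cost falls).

Current service cost with {North, South, East, West}: 312.
Adding Central: each zone re-picks its cheapest; new service cost 240, saving 72.
Extra fixed cost: 67. Net change = 67 − 72 = -5.
(Totals: 689 → 684.)

Yes — net change −5 (cost falls by 5).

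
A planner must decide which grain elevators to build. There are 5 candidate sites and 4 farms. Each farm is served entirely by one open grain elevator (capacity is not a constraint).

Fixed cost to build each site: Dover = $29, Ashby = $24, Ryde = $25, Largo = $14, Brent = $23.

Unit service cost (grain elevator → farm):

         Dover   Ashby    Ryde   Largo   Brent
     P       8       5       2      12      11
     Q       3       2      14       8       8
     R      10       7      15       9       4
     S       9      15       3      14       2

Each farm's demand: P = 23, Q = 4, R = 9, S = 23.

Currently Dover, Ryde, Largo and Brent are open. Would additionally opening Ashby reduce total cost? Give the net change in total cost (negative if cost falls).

No — net change +20 (cost rises by 20).

Current service cost with {Dover, Ryde, Largo, Brent}: 140.
Adding Ashby: each farm re-picks its cheapest; new service cost 136, saving 4.
Extra fixed cost: 24. Net change = 24 − 4 = 20.
(Totals: 231 → 251.)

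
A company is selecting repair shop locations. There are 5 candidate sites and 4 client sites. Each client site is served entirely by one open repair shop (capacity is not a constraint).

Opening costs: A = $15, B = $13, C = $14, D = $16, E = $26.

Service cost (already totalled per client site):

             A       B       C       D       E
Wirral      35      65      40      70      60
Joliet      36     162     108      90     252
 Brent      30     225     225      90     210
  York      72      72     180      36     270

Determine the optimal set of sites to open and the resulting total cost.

For any fixed open set, each client site goes to its cheapest open site; total = fixed + service.
{A, D}: Wirral→A 35, Joliet→A 36, Brent→A 30, York→D 36. Service 137; fixed 31; total 168.
{A, B, D}: service 137 + fixed 44 = 181
{A, C, D}: service 137 + fixed 45 = 182
{A, B, C, D, E}: service 137 + fixed 84 = 221
No other subset beats 168.

Open A and D; minimum total cost 168.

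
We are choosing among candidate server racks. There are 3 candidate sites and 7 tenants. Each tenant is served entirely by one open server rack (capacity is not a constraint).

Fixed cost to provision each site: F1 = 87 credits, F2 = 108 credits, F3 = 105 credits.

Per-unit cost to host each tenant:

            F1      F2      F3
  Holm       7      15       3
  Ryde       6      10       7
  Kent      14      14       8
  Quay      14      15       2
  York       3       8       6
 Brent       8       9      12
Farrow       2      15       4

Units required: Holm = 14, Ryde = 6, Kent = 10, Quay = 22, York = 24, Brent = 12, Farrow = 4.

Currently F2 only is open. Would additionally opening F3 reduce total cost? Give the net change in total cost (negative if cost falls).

Yes — net change −519 (cost falls by 519).

Current service cost with {F2}: 1100.
Adding F3: each tenant re-picks its cheapest; new service cost 476, saving 624.
Extra fixed cost: 105. Net change = 105 − 624 = -519.
(Totals: 1208 → 689.)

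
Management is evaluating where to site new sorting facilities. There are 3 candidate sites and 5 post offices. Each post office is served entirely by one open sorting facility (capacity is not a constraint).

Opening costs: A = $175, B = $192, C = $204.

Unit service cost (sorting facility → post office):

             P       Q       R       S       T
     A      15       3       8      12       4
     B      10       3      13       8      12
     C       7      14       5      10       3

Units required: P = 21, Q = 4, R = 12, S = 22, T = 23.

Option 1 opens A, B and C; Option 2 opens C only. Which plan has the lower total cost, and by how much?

Option 2 is cheaper by 279.

Option 1: {A, B, C}: P→C 7·21=147, Q→A 3·4=12, R→C 5·12=60, S→B 8·22=176, T→C 3·23=69. Service 464; fixed 571; total 1035.
Option 2: {C}: P→C 7·21=147, Q→C 14·4=56, R→C 5·12=60, S→C 10·22=220, T→C 3·23=69. Service 552; fixed 204; total 756.
Difference: |1035 − 756| = 279.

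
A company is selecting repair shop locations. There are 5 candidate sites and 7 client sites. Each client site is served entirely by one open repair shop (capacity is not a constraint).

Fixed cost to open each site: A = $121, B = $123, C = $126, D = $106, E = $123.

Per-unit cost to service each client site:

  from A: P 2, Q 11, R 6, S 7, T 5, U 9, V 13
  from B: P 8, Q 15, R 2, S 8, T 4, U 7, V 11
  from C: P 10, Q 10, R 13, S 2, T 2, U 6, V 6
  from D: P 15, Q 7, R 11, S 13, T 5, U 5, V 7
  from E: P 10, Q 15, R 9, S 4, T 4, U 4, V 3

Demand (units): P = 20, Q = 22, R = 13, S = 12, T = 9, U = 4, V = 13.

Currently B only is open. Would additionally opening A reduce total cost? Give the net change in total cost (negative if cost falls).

Current service cost with {B}: 819.
Adding A: each client site re-picks its cheapest; new service cost 599, saving 220.
Extra fixed cost: 121. Net change = 121 − 220 = -99.
(Totals: 942 → 843.)

Yes — net change −99 (cost falls by 99).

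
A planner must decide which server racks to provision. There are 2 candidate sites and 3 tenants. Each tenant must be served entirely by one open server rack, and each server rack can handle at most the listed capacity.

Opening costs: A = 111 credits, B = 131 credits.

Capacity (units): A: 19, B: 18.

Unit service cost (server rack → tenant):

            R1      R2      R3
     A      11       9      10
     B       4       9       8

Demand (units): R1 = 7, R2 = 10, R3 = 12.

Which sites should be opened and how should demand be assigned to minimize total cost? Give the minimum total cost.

Open {A, B}: R1→B 4·7=28, R2→B 9·10=90, R3→A 10·12=120.
Loads: A carries 12/19, B carries 17/18. Service 238; fixed 242; total 480.
Next best feasible plan costs 505.

Minimum total cost: 480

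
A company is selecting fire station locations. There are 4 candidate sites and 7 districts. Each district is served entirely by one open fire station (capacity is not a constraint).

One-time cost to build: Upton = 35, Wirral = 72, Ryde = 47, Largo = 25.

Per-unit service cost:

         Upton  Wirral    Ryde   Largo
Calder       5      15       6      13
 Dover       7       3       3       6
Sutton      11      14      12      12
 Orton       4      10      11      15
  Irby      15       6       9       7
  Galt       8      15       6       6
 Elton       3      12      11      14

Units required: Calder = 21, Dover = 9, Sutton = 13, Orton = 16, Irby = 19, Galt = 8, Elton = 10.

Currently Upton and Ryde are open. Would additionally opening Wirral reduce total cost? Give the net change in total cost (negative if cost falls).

Current service cost with {Upton, Ryde}: 588.
Adding Wirral: each district re-picks its cheapest; new service cost 531, saving 57.
Extra fixed cost: 72. Net change = 72 − 57 = 15.
(Totals: 670 → 685.)

No — net change +15 (cost rises by 15).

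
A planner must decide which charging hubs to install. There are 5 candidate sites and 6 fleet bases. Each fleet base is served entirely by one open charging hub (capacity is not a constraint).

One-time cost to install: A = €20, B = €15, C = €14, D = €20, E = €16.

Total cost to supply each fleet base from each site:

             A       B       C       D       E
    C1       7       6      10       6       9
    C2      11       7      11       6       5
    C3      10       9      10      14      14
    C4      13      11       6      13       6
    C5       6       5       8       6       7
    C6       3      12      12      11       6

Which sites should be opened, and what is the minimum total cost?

Open E only; minimum total cost 63.

For any fixed open set, each fleet base goes to its cheapest open site; total = fixed + service.
{E}: C1→E 9, C2→E 5, C3→E 14, C4→E 6, C5→E 7, C6→E 6. Service 47; fixed 16; total 63.
{B}: C1→B 6, C2→B 7, C3→B 9, C4→B 11, C5→B 5, C6→B 12. Service 50; fixed 15; total 65.
{B, E}: service 37 + fixed 31 = 68
{A, B, C, D, E}: service 34 + fixed 85 = 119
No other subset beats 63.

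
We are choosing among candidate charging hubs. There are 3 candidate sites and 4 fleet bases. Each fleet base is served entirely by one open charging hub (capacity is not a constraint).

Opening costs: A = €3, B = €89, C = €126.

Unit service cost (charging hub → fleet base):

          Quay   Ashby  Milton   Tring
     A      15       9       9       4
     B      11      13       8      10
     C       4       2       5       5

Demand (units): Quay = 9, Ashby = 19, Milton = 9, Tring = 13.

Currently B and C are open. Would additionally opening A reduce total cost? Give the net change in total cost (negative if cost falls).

Yes — net change −10 (cost falls by 10).

Current service cost with {B, C}: 184.
Adding A: each fleet base re-picks its cheapest; new service cost 171, saving 13.
Extra fixed cost: 3. Net change = 3 − 13 = -10.
(Totals: 399 → 389.)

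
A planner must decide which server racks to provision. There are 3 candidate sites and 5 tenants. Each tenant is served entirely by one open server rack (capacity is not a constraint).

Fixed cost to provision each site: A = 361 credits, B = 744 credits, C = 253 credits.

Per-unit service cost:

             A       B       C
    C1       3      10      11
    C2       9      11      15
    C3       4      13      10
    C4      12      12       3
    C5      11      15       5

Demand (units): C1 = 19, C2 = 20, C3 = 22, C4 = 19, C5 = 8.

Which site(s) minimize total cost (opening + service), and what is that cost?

For any fixed open set, each tenant goes to its cheapest open site; total = fixed + service.
{A}: C1→A 3·19=57, C2→A 9·20=180, C3→A 4·22=88, C4→A 12·19=228, C5→A 11·8=88. Service 641; fixed 361; total 1002.
{A, C}: service 422 + fixed 614 = 1036
{C}: service 826 + fixed 253 = 1079
{A, B, C}: service 422 + fixed 1358 = 1780
No other subset beats 1002.

Open A only; minimum total cost 1002.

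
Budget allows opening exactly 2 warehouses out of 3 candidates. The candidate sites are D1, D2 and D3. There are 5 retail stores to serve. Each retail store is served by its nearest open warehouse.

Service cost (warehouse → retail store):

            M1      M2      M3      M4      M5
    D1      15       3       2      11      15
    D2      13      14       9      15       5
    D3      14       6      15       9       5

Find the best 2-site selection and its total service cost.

Choose D1 and D3; total service cost 33.

With exactly 2 open, each retail store uses its cheapest among the chosen.
{D1, D3}: M1→D3 14, M2→D1 3, M3→D1 2, M4→D3 9, M5→D3 5. Service cost 33.
{D1, D2}: service cost 34
{D2, D3}: service cost 42
Among all 3 size-2 choices, {D1, D3} is lowest.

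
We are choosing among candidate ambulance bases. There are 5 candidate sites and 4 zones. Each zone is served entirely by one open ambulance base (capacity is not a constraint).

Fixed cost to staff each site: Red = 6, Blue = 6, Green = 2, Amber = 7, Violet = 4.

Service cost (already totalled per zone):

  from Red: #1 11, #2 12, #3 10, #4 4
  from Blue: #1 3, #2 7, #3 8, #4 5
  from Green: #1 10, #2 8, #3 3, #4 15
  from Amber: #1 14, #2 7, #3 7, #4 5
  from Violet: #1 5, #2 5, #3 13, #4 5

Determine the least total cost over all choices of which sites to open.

Minimum total cost: 24

For any fixed open set, each zone goes to its cheapest open site; total = fixed + service.
{Green, Violet}: #1→Violet 5, #2→Violet 5, #3→Green 3, #4→Violet 5. Service 18; fixed 6; total 24.
{Blue, Green}: #1→Blue 3, #2→Blue 7, #3→Green 3, #4→Blue 5. Service 18; fixed 8; total 26.
{Blue, Green, Violet}: service 16 + fixed 12 = 28
{Red, Blue, Green, Amber, Violet}: service 15 + fixed 25 = 40
No other subset beats 24.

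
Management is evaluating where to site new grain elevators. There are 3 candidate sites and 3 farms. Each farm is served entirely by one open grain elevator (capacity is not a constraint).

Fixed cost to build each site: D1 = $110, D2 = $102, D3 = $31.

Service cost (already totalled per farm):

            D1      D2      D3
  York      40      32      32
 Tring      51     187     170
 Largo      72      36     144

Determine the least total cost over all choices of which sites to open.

For any fixed open set, each farm goes to its cheapest open site; total = fixed + service.
{D1}: York→D1 40, Tring→D1 51, Largo→D1 72. Service 163; fixed 110; total 273.
{D1, D3}: York→D3 32, Tring→D1 51, Largo→D1 72. Service 155; fixed 141; total 296.
{D1, D2}: service 119 + fixed 212 = 331
{D1, D2, D3}: York→D2 32, Tring→D1 51, Largo→D2 36. Service 119; fixed 243; total 362.
No other subset beats 273.

Minimum total cost: 273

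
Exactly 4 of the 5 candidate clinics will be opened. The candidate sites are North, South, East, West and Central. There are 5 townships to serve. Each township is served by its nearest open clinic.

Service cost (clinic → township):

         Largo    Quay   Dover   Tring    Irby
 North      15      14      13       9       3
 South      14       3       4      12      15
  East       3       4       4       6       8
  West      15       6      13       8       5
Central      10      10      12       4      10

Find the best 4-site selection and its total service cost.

Choose North, South, East and Central; total service cost 17.

With exactly 4 open, each township uses its cheapest among the chosen.
{North, South, East, Central}: Largo→East 3, Quay→South 3, Dover→South 4, Tring→Central 4, Irby→North 3. Service cost 17.
{North, East, West, Central}: service cost 18
{North, South, East, West}: service cost 19
Among all 5 size-4 choices, {North, South, East, Central} is lowest.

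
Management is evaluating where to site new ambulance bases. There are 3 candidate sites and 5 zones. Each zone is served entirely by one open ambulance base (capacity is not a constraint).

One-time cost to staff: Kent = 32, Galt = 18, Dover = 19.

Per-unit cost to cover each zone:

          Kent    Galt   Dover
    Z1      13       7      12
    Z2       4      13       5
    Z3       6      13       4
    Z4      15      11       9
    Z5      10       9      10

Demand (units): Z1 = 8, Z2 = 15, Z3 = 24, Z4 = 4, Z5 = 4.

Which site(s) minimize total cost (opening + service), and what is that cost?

For any fixed open set, each zone goes to its cheapest open site; total = fixed + service.
{Galt, Dover}: Z1→Galt 7·8=56, Z2→Dover 5·15=75, Z3→Dover 4·24=96, Z4→Dover 9·4=36, Z5→Galt 9·4=36. Service 299; fixed 37; total 336.
{Kent, Galt, Dover}: service 284 + fixed 69 = 353
{Dover}: service 343 + fixed 19 = 362
{Galt}: service 643 + fixed 18 = 661
(All 7 nonempty subsets were checked; Galt and Dover is lowest.)

Open Galt and Dover; minimum total cost 336.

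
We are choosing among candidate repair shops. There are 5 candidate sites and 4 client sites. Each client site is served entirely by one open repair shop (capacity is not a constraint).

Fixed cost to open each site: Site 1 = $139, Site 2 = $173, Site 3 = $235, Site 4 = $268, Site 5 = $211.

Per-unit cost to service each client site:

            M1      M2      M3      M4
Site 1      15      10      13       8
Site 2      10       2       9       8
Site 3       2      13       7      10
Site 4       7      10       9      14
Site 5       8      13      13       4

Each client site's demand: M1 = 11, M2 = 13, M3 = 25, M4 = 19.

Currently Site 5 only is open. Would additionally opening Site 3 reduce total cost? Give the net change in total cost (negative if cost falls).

No — net change +19 (cost rises by 19).

Current service cost with {Site 5}: 658.
Adding Site 3: each client site re-picks its cheapest; new service cost 442, saving 216.
Extra fixed cost: 235. Net change = 235 − 216 = 19.
(Totals: 869 → 888.)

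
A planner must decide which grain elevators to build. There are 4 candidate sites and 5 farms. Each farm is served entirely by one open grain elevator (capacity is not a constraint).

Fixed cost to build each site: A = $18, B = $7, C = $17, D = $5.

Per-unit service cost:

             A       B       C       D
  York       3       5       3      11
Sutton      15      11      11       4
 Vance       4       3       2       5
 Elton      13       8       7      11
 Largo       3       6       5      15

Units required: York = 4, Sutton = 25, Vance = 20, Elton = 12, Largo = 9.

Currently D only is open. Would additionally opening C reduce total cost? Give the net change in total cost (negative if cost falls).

Yes — net change −213 (cost falls by 213).

Current service cost with {D}: 511.
Adding C: each farm re-picks its cheapest; new service cost 281, saving 230.
Extra fixed cost: 17. Net change = 17 − 230 = -213.
(Totals: 516 → 303.)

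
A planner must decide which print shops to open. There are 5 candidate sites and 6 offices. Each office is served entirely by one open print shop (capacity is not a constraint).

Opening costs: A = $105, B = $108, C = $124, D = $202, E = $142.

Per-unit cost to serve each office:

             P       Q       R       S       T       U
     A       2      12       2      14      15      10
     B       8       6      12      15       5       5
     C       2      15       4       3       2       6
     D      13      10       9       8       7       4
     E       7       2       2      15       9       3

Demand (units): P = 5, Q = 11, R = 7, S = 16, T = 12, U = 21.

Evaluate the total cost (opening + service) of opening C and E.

Each office is assigned to its cheapest site among the open ones.
{C, E}: P→C 2·5=10, Q→E 2·11=22, R→E 2·7=14, S→C 3·16=48, T→C 2·12=24, U→E 3·21=63. Service 181; fixed 266; total 447.

Total cost: 447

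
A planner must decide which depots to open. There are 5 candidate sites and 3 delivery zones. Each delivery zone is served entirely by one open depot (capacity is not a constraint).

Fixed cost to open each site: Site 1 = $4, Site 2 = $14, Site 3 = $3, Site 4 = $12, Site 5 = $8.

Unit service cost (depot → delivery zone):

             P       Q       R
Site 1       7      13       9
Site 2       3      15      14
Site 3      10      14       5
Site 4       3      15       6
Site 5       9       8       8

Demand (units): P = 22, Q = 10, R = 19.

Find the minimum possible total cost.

Minimum total cost: 264

For any fixed open set, each delivery zone goes to its cheapest open site; total = fixed + service.
{Site 3, Site 4, Site 5}: P→Site 4 3·22=66, Q→Site 5 8·10=80, R→Site 3 5·19=95. Service 241; fixed 23; total 264.
{Site 2, Site 3, Site 5}: P→Site 2 3·22=66, Q→Site 5 8·10=80, R→Site 3 5·19=95. Service 241; fixed 25; total 266.
{Site 1, Site 3, Site 4, Site 5}: P→Site 4 3·22=66, Q→Site 5 8·10=80, R→Site 3 5·19=95. Service 241; fixed 27; total 268.
{Site 1, Site 2, Site 3, Site 4, Site 5}: P→Site 2 3·22=66, Q→Site 5 8·10=80, R→Site 3 5·19=95. Service 241; fixed 41; total 282.
No other subset beats 264.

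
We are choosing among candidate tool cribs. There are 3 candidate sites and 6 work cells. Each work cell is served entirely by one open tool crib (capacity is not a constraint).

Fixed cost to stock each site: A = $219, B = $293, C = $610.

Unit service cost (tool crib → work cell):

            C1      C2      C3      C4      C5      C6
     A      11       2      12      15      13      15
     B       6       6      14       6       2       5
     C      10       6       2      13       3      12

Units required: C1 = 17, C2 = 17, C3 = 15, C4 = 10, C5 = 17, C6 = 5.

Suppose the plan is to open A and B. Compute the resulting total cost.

Total cost: 947

Each work cell is assigned to its cheapest site among the open ones.
{A, B}: C1→B 6·17=102, C2→A 2·17=34, C3→A 12·15=180, C4→B 6·10=60, C5→B 2·17=34, C6→B 5·5=25. Service 435; fixed 512; total 947.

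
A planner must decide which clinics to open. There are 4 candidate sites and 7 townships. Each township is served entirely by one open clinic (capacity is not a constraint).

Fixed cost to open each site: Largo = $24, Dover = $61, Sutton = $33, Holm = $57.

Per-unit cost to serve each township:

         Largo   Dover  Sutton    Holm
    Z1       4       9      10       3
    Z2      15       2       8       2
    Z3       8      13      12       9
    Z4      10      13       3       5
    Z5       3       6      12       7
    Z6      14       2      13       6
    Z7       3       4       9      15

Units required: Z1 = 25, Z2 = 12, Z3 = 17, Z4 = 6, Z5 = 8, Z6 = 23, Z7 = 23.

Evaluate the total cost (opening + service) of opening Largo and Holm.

Each township is assigned to its cheapest site among the open ones.
{Largo, Holm}: Z1→Holm 3·25=75, Z2→Holm 2·12=24, Z3→Largo 8·17=136, Z4→Holm 5·6=30, Z5→Largo 3·8=24, Z6→Holm 6·23=138, Z7→Largo 3·23=69. Service 496; fixed 81; total 577.

Total cost: 577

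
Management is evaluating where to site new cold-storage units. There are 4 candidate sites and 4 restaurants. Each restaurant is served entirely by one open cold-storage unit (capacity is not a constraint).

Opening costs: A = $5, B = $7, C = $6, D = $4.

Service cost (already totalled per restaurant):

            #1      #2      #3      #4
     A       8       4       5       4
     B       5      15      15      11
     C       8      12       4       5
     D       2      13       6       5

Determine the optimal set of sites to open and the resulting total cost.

Open A and D; minimum total cost 24.

For any fixed open set, each restaurant goes to its cheapest open site; total = fixed + service.
{A, D}: #1→D 2, #2→A 4, #3→A 5, #4→A 4. Service 15; fixed 9; total 24.
{A}: #1→A 8, #2→A 4, #3→A 5, #4→A 4. Service 21; fixed 5; total 26.
{A, C, D}: service 14 + fixed 15 = 29
{A, B, C, D}: #1→D 2, #2→A 4, #3→C 4, #4→A 4. Service 14; fixed 22; total 36.
(All 15 nonempty subsets were checked; A and D is lowest.)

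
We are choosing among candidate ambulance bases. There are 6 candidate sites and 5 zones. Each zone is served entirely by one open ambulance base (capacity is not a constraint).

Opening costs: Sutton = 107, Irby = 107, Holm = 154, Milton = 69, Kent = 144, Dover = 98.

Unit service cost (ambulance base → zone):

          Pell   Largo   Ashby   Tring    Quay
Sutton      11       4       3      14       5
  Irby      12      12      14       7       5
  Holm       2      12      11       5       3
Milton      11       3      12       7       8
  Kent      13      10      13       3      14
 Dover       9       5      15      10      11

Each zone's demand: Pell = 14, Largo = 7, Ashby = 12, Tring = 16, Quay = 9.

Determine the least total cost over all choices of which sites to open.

For any fixed open set, each zone goes to its cheapest open site; total = fixed + service.
{Sutton, Holm}: Pell→Holm 2·14=28, Largo→Sutton 4·7=28, Ashby→Sutton 3·12=36, Tring→Holm 5·16=80, Quay→Holm 3·9=27. Service 199; fixed 261; total 460.
{Holm}: Pell→Holm 2·14=28, Largo→Holm 12·7=84, Ashby→Holm 11·12=132, Tring→Holm 5·16=80, Quay→Holm 3·9=27. Service 351; fixed 154; total 505.
{Holm, Milton}: service 288 + fixed 223 = 511
{Sutton, Irby, Holm, Milton, Kent, Dover}: Pell→Holm 2·14=28, Largo→Milton 3·7=21, Ashby→Sutton 3·12=36, Tring→Kent 3·16=48, Quay→Holm 3·9=27. Service 160; fixed 679; total 839.
No other subset beats 460.

Minimum total cost: 460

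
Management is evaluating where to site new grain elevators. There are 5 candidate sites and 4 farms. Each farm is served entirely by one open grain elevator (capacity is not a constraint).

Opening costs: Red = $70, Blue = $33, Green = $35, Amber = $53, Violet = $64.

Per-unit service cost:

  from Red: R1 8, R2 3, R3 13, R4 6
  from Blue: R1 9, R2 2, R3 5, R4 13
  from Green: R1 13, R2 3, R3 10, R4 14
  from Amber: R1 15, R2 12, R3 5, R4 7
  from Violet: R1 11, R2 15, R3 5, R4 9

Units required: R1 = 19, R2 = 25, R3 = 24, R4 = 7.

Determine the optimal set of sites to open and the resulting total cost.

Open Blue only; minimum total cost 465.

For any fixed open set, each farm goes to its cheapest open site; total = fixed + service.
{Blue}: R1→Blue 9·19=171, R2→Blue 2·25=50, R3→Blue 5·24=120, R4→Blue 13·7=91. Service 432; fixed 33; total 465.
{Red, Blue}: R1→Red 8·19=152, R2→Blue 2·25=50, R3→Blue 5·24=120, R4→Red 6·7=42. Service 364; fixed 103; total 467.
{Blue, Amber}: service 390 + fixed 86 = 476
{Red, Blue, Green, Amber, Violet}: service 364 + fixed 255 = 619
No other subset beats 465.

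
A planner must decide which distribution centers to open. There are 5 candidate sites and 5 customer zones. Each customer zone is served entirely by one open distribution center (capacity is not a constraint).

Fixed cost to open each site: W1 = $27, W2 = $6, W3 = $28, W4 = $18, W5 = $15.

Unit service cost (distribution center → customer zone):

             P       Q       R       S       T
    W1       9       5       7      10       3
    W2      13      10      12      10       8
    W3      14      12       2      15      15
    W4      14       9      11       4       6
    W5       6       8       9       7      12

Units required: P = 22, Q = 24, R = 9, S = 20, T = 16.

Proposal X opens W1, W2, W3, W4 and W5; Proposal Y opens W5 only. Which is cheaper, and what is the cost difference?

Proposal X: {W1, W2, W3, W4, W5}: P→W5 6·22=132, Q→W1 5·24=120, R→W3 2·9=18, S→W4 4·20=80, T→W1 3·16=48. Service 398; fixed 94; total 492.
Proposal Y: {W5}: P→W5 6·22=132, Q→W5 8·24=192, R→W5 9·9=81, S→W5 7·20=140, T→W5 12·16=192. Service 737; fixed 15; total 752.
Difference: |492 − 752| = 260.

Proposal X is cheaper by 260.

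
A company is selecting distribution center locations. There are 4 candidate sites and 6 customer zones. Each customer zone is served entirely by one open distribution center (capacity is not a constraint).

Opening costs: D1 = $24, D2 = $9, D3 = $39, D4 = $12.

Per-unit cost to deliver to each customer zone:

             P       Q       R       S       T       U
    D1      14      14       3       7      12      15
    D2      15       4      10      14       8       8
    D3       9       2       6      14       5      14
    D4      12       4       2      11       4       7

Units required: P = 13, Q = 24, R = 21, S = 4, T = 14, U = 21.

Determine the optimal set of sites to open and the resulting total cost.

Open D3 and D4; minimum total cost 505.

For any fixed open set, each customer zone goes to its cheapest open site; total = fixed + service.
{D3, D4}: P→D3 9·13=117, Q→D3 2·24=48, R→D4 2·21=42, S→D4 11·4=44, T→D4 4·14=56, U→D4 7·21=147. Service 454; fixed 51; total 505.
{D1, D3, D4}: P→D3 9·13=117, Q→D3 2·24=48, R→D4 2·21=42, S→D1 7·4=28, T→D4 4·14=56, U→D4 7·21=147. Service 438; fixed 75; total 513.
{D2, D3, D4}: service 454 + fixed 60 = 514
{D1, D2, D3, D4}: service 438 + fixed 84 = 522
No other subset beats 505.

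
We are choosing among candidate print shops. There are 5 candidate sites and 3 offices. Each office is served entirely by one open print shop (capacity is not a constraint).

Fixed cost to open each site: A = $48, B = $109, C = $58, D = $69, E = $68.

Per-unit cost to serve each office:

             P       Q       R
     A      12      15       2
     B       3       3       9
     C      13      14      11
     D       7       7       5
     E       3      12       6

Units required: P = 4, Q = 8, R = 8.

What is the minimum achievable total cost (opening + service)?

Minimum total cost: 193

For any fixed open set, each office goes to its cheapest open site; total = fixed + service.
{D}: P→D 7·4=28, Q→D 7·8=56, R→D 5·8=40. Service 124; fixed 69; total 193.
{A, B}: P→B 3·4=12, Q→B 3·8=24, R→A 2·8=16. Service 52; fixed 157; total 209.
{A, D}: service 100 + fixed 117 = 217
{A, B, C, D, E}: P→B 3·4=12, Q→B 3·8=24, R→A 2·8=16. Service 52; fixed 352; total 404.
No other subset beats 193.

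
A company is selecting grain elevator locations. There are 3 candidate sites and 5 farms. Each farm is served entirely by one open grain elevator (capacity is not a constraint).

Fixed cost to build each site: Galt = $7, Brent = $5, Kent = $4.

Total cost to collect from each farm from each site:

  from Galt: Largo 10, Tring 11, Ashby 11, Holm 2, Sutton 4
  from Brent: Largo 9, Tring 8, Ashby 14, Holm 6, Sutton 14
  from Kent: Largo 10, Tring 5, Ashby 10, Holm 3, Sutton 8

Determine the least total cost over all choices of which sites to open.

For any fixed open set, each farm goes to its cheapest open site; total = fixed + service.
{Kent}: Largo→Kent 10, Tring→Kent 5, Ashby→Kent 10, Holm→Kent 3, Sutton→Kent 8. Service 36; fixed 4; total 40.
{Galt, Kent}: service 31 + fixed 11 = 42
{Brent, Kent}: service 35 + fixed 9 = 44
{Galt, Brent, Kent}: service 30 + fixed 16 = 46
No other subset beats 40.

Minimum total cost: 40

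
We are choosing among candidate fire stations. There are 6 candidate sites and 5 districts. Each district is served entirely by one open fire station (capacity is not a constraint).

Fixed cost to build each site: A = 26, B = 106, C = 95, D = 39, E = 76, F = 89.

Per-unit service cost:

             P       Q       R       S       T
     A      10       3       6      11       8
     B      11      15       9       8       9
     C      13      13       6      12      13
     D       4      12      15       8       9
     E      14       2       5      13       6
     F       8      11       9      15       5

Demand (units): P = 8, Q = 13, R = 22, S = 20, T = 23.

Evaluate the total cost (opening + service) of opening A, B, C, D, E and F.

Total cost: 874

Each district is assigned to its cheapest site among the open ones.
{A, B, C, D, E, F}: P→D 4·8=32, Q→E 2·13=26, R→E 5·22=110, S→B 8·20=160, T→F 5·23=115. Service 443; fixed 431; total 874.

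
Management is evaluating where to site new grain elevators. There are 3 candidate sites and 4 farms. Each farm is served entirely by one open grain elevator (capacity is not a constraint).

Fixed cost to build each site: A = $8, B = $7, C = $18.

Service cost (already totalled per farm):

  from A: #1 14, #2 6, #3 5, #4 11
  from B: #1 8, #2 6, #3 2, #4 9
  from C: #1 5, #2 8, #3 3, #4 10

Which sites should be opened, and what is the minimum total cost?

Open B only; minimum total cost 32.

For any fixed open set, each farm goes to its cheapest open site; total = fixed + service.
{B}: #1→B 8, #2→B 6, #3→B 2, #4→B 9. Service 25; fixed 7; total 32.
{A, B}: service 25 + fixed 15 = 40
{A}: service 36 + fixed 8 = 44
{A, B, C}: #1→C 5, #2→A 6, #3→B 2, #4→B 9. Service 22; fixed 33; total 55.
No other subset beats 32.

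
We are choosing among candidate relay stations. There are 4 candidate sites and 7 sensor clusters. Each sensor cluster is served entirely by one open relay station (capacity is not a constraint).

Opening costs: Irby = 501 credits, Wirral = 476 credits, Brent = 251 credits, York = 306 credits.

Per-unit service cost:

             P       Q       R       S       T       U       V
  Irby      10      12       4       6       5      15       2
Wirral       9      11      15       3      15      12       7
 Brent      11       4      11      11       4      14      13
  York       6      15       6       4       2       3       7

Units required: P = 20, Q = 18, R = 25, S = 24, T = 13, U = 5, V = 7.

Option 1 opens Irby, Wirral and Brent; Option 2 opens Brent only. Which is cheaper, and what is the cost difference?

Option 2 is cheaper by 483.

Option 1: {Irby, Wirral, Brent}: P→Wirral 9·20=180, Q→Brent 4·18=72, R→Irby 4·25=100, S→Wirral 3·24=72, T→Brent 4·13=52, U→Wirral 12·5=60, V→Irby 2·7=14. Service 550; fixed 1228; total 1778.
Option 2: {Brent}: P→Brent 11·20=220, Q→Brent 4·18=72, R→Brent 11·25=275, S→Brent 11·24=264, T→Brent 4·13=52, U→Brent 14·5=70, V→Brent 13·7=91. Service 1044; fixed 251; total 1295.
Difference: |1778 − 1295| = 483.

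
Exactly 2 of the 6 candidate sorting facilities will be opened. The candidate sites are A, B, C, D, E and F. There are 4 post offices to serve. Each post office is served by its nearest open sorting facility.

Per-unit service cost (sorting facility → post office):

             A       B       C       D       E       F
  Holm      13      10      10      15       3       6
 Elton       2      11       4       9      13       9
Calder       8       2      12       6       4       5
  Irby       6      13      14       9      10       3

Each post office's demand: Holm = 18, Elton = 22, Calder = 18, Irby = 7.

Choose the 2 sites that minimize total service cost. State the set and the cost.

Choose A and E; total service cost 212.

With exactly 2 open, each post office uses its cheapest among the chosen.
{A, E}: Holm→E 3·18=54, Elton→A 2·22=44, Calder→E 4·18=72, Irby→A 6·7=42. Service cost 212.
{A, F}: service cost 263
{C, E}: service cost 284
Among all 15 size-2 choices, {A, E} is lowest.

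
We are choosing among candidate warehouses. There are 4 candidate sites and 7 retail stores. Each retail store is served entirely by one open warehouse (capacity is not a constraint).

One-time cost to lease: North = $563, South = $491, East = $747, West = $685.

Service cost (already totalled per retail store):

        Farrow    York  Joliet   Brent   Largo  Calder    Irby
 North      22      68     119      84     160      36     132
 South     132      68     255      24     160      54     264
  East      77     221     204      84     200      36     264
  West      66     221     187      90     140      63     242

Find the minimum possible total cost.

For any fixed open set, each retail store goes to its cheapest open site; total = fixed + service.
{North}: Farrow→North 22, York→North 68, Joliet→North 119, Brent→North 84, Largo→North 160, Calder→North 36, Irby→North 132. Service 621; fixed 563; total 1184.
{South}: service 957 + fixed 491 = 1448
{North, South}: service 561 + fixed 1054 = 1615
{North, South, East, West}: service 541 + fixed 2486 = 3027
No other subset beats 1184.

Minimum total cost: 1184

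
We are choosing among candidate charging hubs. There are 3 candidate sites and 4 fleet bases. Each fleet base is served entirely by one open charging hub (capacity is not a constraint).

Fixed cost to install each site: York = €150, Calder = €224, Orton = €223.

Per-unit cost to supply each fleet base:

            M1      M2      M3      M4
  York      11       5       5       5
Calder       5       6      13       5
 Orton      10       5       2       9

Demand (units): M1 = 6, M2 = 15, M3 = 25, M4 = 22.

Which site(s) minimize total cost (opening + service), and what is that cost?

Open York only; minimum total cost 526.

For any fixed open set, each fleet base goes to its cheapest open site; total = fixed + service.
{York}: M1→York 11·6=66, M2→York 5·15=75, M3→York 5·25=125, M4→York 5·22=110. Service 376; fixed 150; total 526.
{Orton}: service 383 + fixed 223 = 606
{York, Orton}: service 295 + fixed 373 = 668
{York, Calder, Orton}: M1→Calder 5·6=30, M2→York 5·15=75, M3→Orton 2·25=50, M4→York 5·22=110. Service 265; fixed 597; total 862.
No other subset beats 526.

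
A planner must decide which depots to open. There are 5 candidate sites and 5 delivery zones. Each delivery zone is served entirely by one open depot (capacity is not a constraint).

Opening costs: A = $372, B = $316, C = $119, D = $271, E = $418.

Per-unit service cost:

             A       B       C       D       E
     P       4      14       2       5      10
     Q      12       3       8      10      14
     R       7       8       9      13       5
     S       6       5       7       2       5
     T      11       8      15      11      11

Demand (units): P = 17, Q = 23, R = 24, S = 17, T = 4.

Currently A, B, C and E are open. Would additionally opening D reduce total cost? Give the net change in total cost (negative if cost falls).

Current service cost with {A, B, C, E}: 340.
Adding D: each delivery zone re-picks its cheapest; new service cost 289, saving 51.
Extra fixed cost: 271. Net change = 271 − 51 = 220.
(Totals: 1565 → 1785.)

No — net change +220 (cost rises by 220).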